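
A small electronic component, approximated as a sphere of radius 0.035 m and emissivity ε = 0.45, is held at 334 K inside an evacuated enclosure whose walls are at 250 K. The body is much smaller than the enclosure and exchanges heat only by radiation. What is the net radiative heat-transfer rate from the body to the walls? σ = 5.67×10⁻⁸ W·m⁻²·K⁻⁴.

P_net ≈ 3.35 W

For a small grey body in a large enclosure: P_net = εσA(T_body⁴ − T_wall⁴).
A = 4πr² = 0.01539 m²; T_body⁴ − T_wall⁴ = 1.244×10¹⁰ − 3.906×10⁹ = 8.538×10⁹ K⁴.
|P_net| = 0.45·5.67×10⁻⁸·0.01539·8.538×10⁹.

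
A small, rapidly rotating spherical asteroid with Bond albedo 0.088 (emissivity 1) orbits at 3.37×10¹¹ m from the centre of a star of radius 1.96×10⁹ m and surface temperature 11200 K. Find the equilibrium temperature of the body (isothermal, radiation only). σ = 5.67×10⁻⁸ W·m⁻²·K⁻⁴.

T ≈ 590 K

The star's surface emits σT_*⁴; at distance d the flux is S = σT_*⁴(R_*/d)².
S = 5.67×10⁻⁸·(11200)⁴·(1.96×10⁹/3.37×10¹¹)² = 30180 W/m².
For an isothermal sphere T⁴ = (1−a)S/(4σ) = 1.214×10¹¹ K⁴.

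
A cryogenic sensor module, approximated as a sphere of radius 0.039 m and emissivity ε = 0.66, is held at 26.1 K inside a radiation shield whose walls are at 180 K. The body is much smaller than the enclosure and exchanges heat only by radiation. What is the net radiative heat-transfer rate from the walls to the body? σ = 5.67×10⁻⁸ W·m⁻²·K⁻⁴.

P_net ≈ 0.751 W

For a small grey body in a large enclosure: P_net = εσA(T_body⁴ − T_wall⁴).
A = 4πr² = 0.01911 m²; T_body⁴ − T_wall⁴ = 4.640×10⁵ − 1.050×10⁹ = -1.049×10⁹ K⁴.
|P_net| = 0.66·5.67×10⁻⁸·0.01911·1.049×10⁹.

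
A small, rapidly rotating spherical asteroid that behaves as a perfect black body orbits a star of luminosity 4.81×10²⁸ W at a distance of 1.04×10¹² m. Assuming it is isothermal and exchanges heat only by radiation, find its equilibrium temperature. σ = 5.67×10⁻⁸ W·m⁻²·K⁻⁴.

T ≈ 353 K

First find the stellar flux at distance d: S = L/(4πd²) = 4.81×10²⁸/(4π·(1.04×10¹²)²) = 3539 W/m².
For an isothermal sphere, absorbed (1−a)S·πr² = emitted σ·4πr²·T⁴, so T⁴ = (1−a)S/(4σ).
T⁴ = 1.00·3539/(4·5.67×10⁻⁸) = 1.560×10¹⁰ K⁴.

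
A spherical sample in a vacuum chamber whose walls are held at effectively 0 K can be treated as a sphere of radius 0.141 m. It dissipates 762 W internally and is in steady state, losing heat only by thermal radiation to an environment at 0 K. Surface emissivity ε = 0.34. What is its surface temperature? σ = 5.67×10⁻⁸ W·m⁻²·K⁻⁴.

Steady state: internal power = radiated power, P = εσA T⁴.
Radiating area A = 4πr² = 0.2498 m².
T⁴ = P/(εσA) = 762/(0.34·5.67×10⁻⁸·0.2498) = 1.582×10¹¹ K⁴.
T = (1.582×10¹¹)^(1/4).

T ≈ 631 K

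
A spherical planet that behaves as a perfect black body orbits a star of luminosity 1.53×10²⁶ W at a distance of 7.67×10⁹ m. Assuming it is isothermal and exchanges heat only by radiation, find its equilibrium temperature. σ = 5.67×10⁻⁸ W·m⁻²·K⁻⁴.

T ≈ 977 K

First find the stellar flux at distance d: S = L/(4πd²) = 1.53×10²⁶/(4π·(7.67×10⁹)²) = 2.070×10⁵ W/m².
For an isothermal sphere, absorbed (1−a)S·πr² = emitted σ·4πr²·T⁴, so T⁴ = (1−a)S/(4σ).
T⁴ = 1.00·2.070×10⁵/(4·5.67×10⁻⁸) = 9.125×10¹¹ K⁴.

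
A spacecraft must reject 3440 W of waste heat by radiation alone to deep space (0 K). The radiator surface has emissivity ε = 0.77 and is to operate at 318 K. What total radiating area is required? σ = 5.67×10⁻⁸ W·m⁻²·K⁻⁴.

A ≈ 7.71 m²

P = εσA T⁴ ⇒ A = P/(εσT⁴).
T⁴ = 1.023×10¹⁰ K⁴.
A = 3440/(0.77 × 5.67×10⁻⁸ × 1.023×10¹⁰).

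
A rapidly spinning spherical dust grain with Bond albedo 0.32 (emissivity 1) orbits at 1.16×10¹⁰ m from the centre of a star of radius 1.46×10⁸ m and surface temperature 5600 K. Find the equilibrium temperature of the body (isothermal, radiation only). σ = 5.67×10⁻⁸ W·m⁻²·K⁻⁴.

T ≈ 403 K

The star's surface emits σT_*⁴; at distance d the flux is S = σT_*⁴(R_*/d)².
S = 5.67×10⁻⁸·(5600)⁴·(1.46×10⁸/1.16×10¹⁰)² = 8833 W/m².
For an isothermal sphere T⁴ = (1−a)S/(4σ) = 2.648×10¹⁰ K⁴.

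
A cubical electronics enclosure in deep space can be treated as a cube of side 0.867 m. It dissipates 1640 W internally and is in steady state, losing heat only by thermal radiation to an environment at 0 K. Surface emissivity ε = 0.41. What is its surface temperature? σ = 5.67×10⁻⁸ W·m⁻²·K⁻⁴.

T ≈ 354 K

Steady state: internal power = radiated power, P = εσA T⁴.
Radiating area A = 6L² = 4.510 m².
T⁴ = P/(εσA) = 1640/(0.41·5.67×10⁻⁸·4.510) = 1.564×10¹⁰ K⁴.
T = (1.564×10¹⁰)^(1/4).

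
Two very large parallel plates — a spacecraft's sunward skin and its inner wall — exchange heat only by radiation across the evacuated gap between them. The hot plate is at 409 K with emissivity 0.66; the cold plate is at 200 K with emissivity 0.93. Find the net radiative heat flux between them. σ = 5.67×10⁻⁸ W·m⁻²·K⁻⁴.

q ≈ 941 W/m²

For two infinite grey parallel plates, q = σ(T₁⁴ − T₂⁴)/(1/ε₁ + 1/ε₂ − 1).
T₁⁴ − T₂⁴ = 2.798×10¹⁰ − 1.600×10⁹ = 2.638×10¹⁰ K⁴.
1/ε₁ + 1/ε₂ − 1 = 1.515 + 1.075 − 1 = 1.590.
q = 5.67×10⁻⁸ × 2.638×10¹⁰ / 1.590.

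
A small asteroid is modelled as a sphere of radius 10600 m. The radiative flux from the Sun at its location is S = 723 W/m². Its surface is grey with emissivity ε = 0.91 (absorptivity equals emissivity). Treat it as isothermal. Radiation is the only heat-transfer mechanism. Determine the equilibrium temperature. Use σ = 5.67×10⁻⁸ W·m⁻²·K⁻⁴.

T ≈ 238 K

At equilibrium, absorbed power = emitted power.
Absorbing cross-section = πr² = 3.530×10⁸ m²; emitting surface = 4πr² = 1.412×10⁹ m² (ratio 4).
εS·A_cross = εσ·A_surf·T⁴  ⇒  T⁴ = S/(4σ)   (ε cancels).
T⁴ = 723/(4·5.67×10⁻⁸) = 3.188×10⁹ K⁴.
T = (3.188×10⁹)^(1/4).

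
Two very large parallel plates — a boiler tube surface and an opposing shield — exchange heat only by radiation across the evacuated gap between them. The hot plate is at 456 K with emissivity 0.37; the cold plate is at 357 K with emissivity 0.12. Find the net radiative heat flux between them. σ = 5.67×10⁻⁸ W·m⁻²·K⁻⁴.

q ≈ 153 W/m²

For two infinite grey parallel plates, q = σ(T₁⁴ − T₂⁴)/(1/ε₁ + 1/ε₂ − 1).
T₁⁴ − T₂⁴ = 4.324×10¹⁰ − 1.624×10¹⁰ = 2.699×10¹⁰ K⁴.
1/ε₁ + 1/ε₂ − 1 = 2.703 + 8.333 − 1 = 10.04.
q = 5.67×10⁻⁸ × 2.699×10¹⁰ / 10.04.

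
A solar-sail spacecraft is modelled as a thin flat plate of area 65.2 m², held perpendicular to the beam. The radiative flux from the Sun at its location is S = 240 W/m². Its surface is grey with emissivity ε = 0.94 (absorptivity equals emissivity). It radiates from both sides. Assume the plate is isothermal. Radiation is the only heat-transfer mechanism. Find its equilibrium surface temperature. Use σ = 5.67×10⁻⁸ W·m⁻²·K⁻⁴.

T ≈ 214 K

At equilibrium, absorbed power = emitted power.
Absorbing cross-section = A = 65.20 m²; emitting surface = 2A = 130.4 m² (ratio 2).
εS·A_cross = εσ·A_surf·T⁴  ⇒  T⁴ = S/(2σ)   (ε cancels).
T⁴ = 240/(2·5.67×10⁻⁸) = 2.116×10⁹ K⁴.
T = (2.116×10⁹)^(1/4).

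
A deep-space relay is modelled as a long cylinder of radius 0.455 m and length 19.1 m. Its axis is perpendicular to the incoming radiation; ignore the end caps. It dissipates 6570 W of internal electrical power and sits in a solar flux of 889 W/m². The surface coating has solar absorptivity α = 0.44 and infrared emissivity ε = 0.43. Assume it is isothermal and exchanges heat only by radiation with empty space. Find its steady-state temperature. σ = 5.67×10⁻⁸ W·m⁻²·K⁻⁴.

At steady state, absorbed solar power + internal power = radiated power.
Absorbed: α·S·A_cross = 0.44·889·17.38 = 6799 W (cross-section 2rL).
Total input = 6799 + 6570 = 13370 W.
Radiated: εσ·A_surf·T⁴ with A_surf = 2πrL = 54.60 m².
T⁴ = 13370/(0.43·5.67×10⁻⁸·54.60) = 1.004×10¹⁰ K⁴.

T ≈ 317 K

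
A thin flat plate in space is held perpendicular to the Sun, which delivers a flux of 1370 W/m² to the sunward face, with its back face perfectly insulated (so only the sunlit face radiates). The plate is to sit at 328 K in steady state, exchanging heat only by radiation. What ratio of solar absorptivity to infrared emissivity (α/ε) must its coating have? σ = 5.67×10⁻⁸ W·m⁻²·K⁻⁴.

Balance: αS·A = εσ·1A·T⁴ ⇒ α/ε = σT⁴/S.
α/ε = 5.67×10⁻⁸·(328)⁴/1370 = 5.67×10⁻⁸·1.157×10¹⁰/1370.

α/ε ≈ 0.479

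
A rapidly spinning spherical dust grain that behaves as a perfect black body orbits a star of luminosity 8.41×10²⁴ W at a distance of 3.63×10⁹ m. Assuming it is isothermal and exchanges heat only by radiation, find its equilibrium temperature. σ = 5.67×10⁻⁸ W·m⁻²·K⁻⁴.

First find the stellar flux at distance d: S = L/(4πd²) = 8.41×10²⁴/(4π·(3.63×10⁹)²) = 50790 W/m².
For an isothermal sphere, absorbed (1−a)S·πr² = emitted σ·4πr²·T⁴, so T⁴ = (1−a)S/(4σ).
T⁴ = 1.00·50790/(4·5.67×10⁻⁸) = 2.239×10¹¹ K⁴.

T ≈ 688 K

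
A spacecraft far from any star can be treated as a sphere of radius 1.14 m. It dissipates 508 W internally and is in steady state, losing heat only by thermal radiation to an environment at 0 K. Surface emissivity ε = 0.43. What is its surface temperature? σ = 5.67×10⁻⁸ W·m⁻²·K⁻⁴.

Steady state: internal power = radiated power, P = εσA T⁴.
Radiating area A = 4πr² = 16.33 m².
T⁴ = P/(εσA) = 508/(0.43·5.67×10⁻⁸·16.33) = 1.276×10⁹ K⁴.
T = (1.276×10⁹)^(1/4).

T ≈ 189 K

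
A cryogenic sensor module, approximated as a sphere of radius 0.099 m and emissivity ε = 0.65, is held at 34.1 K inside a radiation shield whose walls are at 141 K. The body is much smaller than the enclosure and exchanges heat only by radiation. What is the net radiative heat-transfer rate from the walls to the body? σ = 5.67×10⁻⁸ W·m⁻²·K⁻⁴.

P_net ≈ 1.79 W

For a small grey body in a large enclosure: P_net = εσA(T_body⁴ − T_wall⁴).
A = 4πr² = 0.1232 m²; T_body⁴ − T_wall⁴ = 1.352×10⁶ − 3.953×10⁸ = -3.939×10⁸ K⁴.
|P_net| = 0.65·5.67×10⁻⁸·0.1232·3.939×10⁸.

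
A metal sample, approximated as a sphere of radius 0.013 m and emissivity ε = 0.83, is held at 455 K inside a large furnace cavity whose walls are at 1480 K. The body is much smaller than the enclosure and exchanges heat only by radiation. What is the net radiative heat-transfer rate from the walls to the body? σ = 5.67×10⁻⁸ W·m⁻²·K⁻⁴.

For a small grey body in a large enclosure: P_net = εσA(T_body⁴ − T_wall⁴).
A = 4πr² = 0.002124 m²; T_body⁴ − T_wall⁴ = 4.286×10¹⁰ − 4.798×10¹² = -4.755×10¹² K⁴.
|P_net| = 0.83·5.67×10⁻⁸·0.002124·4.755×10¹².

P_net ≈ 475 W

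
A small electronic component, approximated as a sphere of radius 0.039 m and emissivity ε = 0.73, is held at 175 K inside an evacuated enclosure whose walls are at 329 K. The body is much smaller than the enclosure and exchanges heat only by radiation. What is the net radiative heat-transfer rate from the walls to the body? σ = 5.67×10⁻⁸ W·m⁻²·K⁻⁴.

P_net ≈ 8.53 W

For a small grey body in a large enclosure: P_net = εσA(T_body⁴ − T_wall⁴).
A = 4πr² = 0.01911 m²; T_body⁴ − T_wall⁴ = 9.379×10⁸ − 1.172×10¹⁰ = -1.078×10¹⁰ K⁴.
|P_net| = 0.73·5.67×10⁻⁸·0.01911·1.078×10¹⁰.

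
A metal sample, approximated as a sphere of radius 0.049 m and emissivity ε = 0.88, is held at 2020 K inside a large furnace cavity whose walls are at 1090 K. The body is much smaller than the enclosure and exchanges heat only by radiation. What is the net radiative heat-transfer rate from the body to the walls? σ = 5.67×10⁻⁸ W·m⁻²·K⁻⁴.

For a small grey body in a large enclosure: P_net = εσA(T_body⁴ − T_wall⁴).
A = 4πr² = 0.03017 m²; T_body⁴ − T_wall⁴ = 1.665×10¹³ − 1.412×10¹² = 1.524×10¹³ K⁴.
|P_net| = 0.88·5.67×10⁻⁸·0.03017·1.524×10¹³.

P_net ≈ 22900 W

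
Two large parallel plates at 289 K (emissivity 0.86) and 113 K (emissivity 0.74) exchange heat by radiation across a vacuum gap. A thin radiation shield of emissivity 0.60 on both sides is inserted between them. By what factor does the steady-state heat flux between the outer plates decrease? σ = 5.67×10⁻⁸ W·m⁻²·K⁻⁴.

Without shield: q₀ = σΔ(T⁴)/(1/ε₁+1/ε₂−1) with denominator 1.514.
With shield the two gaps are in series; the resistances add: (1/ε₁+1/ε_s−1)+(1/ε_s+1/ε₂−1) = 1.829+2.018 = 3.847.
Heat-flux ratio q₀/q = 3.847/1.514.

factor ≈ 2.54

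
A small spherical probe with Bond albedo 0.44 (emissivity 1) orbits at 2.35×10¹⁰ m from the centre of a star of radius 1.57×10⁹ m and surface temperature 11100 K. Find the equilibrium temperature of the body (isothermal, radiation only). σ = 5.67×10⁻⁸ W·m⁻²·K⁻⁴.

T ≈ 1750 K

The star's surface emits σT_*⁴; at distance d the flux is S = σT_*⁴(R_*/d)².
S = 5.67×10⁻⁸·(11100)⁴·(1.57×10⁹/2.35×10¹⁰)² = 3.842×10⁶ W/m².
For an isothermal sphere T⁴ = (1−a)S/(4σ) = 9.486×10¹² K⁴.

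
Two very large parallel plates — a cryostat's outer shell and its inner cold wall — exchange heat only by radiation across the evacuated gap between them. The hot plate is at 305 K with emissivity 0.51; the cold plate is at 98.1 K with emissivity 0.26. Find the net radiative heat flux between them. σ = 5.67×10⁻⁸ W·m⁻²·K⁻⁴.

For two infinite grey parallel plates, q = σ(T₁⁴ − T₂⁴)/(1/ε₁ + 1/ε₂ − 1).
T₁⁴ − T₂⁴ = 8.654×10⁹ − 9.261×10⁷ = 8.561×10⁹ K⁴.
1/ε₁ + 1/ε₂ − 1 = 1.961 + 3.846 − 1 = 4.807.
q = 5.67×10⁻⁸ × 8.561×10⁹ / 4.807.

q ≈ 101 W/m²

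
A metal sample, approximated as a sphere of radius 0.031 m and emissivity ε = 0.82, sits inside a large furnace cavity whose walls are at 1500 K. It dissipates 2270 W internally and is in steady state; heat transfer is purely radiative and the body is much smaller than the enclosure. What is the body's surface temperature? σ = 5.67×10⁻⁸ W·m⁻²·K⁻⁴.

For a small grey body in a large enclosure, net radiated power = εσA(T⁴ − T_w⁴).
Steady state: P = εσA(T⁴ − T_w⁴) with A = 4πr² = 0.01208 m².
T⁴ = P/(εσA) + T_w⁴ = 2270/(0.82·5.67×10⁻⁸·0.01208) + (1500)⁴
    = 4.043×10¹² + 5.062×10¹² = 9.105×10¹² K⁴.

T ≈ 1740 K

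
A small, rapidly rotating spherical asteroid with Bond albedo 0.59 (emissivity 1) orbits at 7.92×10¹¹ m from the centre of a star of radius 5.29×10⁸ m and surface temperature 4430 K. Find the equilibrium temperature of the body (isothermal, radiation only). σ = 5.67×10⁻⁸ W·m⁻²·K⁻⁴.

T ≈ 64.8 K

The star's surface emits σT_*⁴; at distance d the flux is S = σT_*⁴(R_*/d)².
S = 5.67×10⁻⁸·(4430)⁴·(5.29×10⁸/7.92×10¹¹)² = 9.742 W/m².
For an isothermal sphere T⁴ = (1−a)S/(4σ) = 1.761×10⁷ K⁴.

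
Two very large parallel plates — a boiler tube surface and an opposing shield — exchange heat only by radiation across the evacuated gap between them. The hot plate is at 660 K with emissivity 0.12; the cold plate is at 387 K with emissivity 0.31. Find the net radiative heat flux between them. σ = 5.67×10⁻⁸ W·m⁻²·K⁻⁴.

q ≈ 898 W/m²

For two infinite grey parallel plates, q = σ(T₁⁴ − T₂⁴)/(1/ε₁ + 1/ε₂ − 1).
T₁⁴ − T₂⁴ = 1.897×10¹¹ − 2.243×10¹⁰ = 1.673×10¹¹ K⁴.
1/ε₁ + 1/ε₂ − 1 = 8.333 + 3.226 − 1 = 10.56.
q = 5.67×10⁻⁸ × 1.673×10¹¹ / 10.56.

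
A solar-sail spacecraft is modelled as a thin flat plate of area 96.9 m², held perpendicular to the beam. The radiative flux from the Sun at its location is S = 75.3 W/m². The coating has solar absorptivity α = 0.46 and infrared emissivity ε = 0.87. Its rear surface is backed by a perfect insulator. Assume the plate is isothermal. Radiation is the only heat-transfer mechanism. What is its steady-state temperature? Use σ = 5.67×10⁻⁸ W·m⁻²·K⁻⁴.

At equilibrium, absorbed power = emitted power.
Absorbing cross-section = A = 96.90 m²; emitting surface = A = 96.90 m² (ratio 1).
αS·A_cross = εσ·A_surf·T⁴  ⇒  T⁴ = αS/(ε·1σ).
T⁴ = 0.460·75.3/(0.87·1·5.67×10⁻⁸) = 7.022×10⁸ K⁴.
T = (7.022×10⁸)^(1/4).

T ≈ 163 K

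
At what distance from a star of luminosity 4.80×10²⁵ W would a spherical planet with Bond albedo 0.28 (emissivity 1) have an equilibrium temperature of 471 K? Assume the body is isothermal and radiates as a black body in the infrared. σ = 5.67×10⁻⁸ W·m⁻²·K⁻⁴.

For an isothermal black-emitting sphere, (1−a)S·πr² = σ·4πr²·T⁴ ⇒ S = 4σT⁴/(1−a).
S = 4·5.67×10⁻⁸·(471)⁴/0.720 = 15500 W/m².
Flux falls as S = L/(4πd²), so d = √(L/(4πS)) = √(4.80×10²⁵/(4π·15500)).

d ≈ 1.57×10¹⁰ m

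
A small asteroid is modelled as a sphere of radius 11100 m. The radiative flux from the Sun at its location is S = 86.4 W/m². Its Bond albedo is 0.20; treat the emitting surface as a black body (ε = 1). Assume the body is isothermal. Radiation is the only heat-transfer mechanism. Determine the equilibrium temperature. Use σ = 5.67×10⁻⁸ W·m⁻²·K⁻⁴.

At equilibrium, absorbed power = emitted power.
Absorbing cross-section = πr² = 3.871×10⁸ m²; emitting surface = 4πr² = 1.548×10⁹ m² (ratio 4).
(1−a)S·A_cross = εσ·A_surf·T⁴  ⇒  T⁴ = (1−a)S/(4σ).
T⁴ = 0.800·86.4/(4·5.67×10⁻⁸) = 3.048×10⁸ K⁴.
T = (3.048×10⁸)^(1/4).

T ≈ 132 K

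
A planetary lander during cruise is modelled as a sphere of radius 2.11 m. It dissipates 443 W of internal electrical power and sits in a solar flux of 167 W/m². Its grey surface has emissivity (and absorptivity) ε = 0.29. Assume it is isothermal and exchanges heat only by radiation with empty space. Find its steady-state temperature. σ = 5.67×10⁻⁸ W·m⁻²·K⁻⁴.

At steady state, absorbed solar power + internal power = radiated power.
Absorbed: α·S·A_cross = 0.29·167·13.99 = 677.4 W (cross-section πr²).
Total input = 677.4 + 443 = 1120 W.
Radiated: εσ·A_surf·T⁴ with A_surf = 4πr² = 55.95 m².
T⁴ = 1120/(0.29·5.67×10⁻⁸·55.95) = 1.218×10⁹ K⁴.

T ≈ 187 K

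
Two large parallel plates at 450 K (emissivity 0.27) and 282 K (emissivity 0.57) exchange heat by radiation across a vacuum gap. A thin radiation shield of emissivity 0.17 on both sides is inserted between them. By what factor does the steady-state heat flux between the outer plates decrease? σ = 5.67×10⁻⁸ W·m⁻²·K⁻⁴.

factor ≈ 3.41

Without shield: q₀ = σΔ(T⁴)/(1/ε₁+1/ε₂−1) with denominator 4.458.
With shield the two gaps are in series; the resistances add: (1/ε₁+1/ε_s−1)+(1/ε_s+1/ε₂−1) = 8.586+6.637 = 15.22.
Heat-flux ratio q₀/q = 15.22/4.458.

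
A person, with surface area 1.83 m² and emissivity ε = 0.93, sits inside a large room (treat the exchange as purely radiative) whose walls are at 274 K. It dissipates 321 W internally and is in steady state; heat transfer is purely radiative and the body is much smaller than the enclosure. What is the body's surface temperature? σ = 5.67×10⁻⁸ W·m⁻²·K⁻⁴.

For a small grey body in a large enclosure, net radiated power = εσA(T⁴ − T_w⁴).
Steady state: P = εσA(T⁴ − T_w⁴) with A = 1.83 m².
T⁴ = P/(εσA) + T_w⁴ = 321/(0.93·5.67×10⁻⁸·1.830) + (274)⁴
    = 3.327×10⁹ + 5.636×10⁹ = 8.963×10⁹ K⁴.

T ≈ 308 K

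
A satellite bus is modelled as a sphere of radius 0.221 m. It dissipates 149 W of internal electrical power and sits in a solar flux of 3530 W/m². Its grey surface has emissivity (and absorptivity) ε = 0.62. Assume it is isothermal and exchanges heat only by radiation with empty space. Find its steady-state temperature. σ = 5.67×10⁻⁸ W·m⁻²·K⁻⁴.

T ≈ 387 K

At steady state, absorbed solar power + internal power = radiated power.
Absorbed: α·S·A_cross = 0.62·3530·0.1534 = 335.8 W (cross-section πr²).
Total input = 335.8 + 149 = 484.8 W.
Radiated: εσ·A_surf·T⁴ with A_surf = 4πr² = 0.6138 m².
T⁴ = 484.8/(0.62·5.67×10⁻⁸·0.6138) = 2.247×10¹⁰ K⁴.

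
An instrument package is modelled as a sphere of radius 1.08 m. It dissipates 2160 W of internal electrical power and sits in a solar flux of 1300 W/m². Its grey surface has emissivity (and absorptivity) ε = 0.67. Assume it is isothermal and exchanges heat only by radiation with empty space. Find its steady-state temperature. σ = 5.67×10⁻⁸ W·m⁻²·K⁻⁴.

T ≈ 313 K

At steady state, absorbed solar power + internal power = radiated power.
Absorbed: α·S·A_cross = 0.67·1300·3.664 = 3192 W (cross-section πr²).
Total input = 3192 + 2160 = 5352 W.
Radiated: εσ·A_surf·T⁴ with A_surf = 4πr² = 14.66 m².
T⁴ = 5352/(0.67·5.67×10⁻⁸·14.66) = 9.611×10⁹ K⁴.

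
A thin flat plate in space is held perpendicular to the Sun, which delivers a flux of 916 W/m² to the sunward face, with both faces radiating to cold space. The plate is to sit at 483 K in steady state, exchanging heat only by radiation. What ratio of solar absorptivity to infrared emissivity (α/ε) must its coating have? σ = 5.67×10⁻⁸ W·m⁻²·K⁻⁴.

α/ε ≈ 6.74

Balance: αS·A = εσ·2A·T⁴ ⇒ α/ε = 2σT⁴/S.
α/ε = 2·5.67×10⁻⁸·(483)⁴/916 = 2·5.67×10⁻⁸·5.442×10¹⁰/916.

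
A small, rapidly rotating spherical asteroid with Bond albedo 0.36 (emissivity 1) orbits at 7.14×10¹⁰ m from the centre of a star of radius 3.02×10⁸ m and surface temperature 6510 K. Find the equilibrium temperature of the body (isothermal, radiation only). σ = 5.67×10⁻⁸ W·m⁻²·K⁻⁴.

The star's surface emits σT_*⁴; at distance d the flux is S = σT_*⁴(R_*/d)².
S = 5.67×10⁻⁸·(6510)⁴·(3.02×10⁸/7.14×10¹⁰)² = 1822 W/m².
For an isothermal sphere T⁴ = (1−a)S/(4σ) = 5.141×10⁹ K⁴.

T ≈ 268 K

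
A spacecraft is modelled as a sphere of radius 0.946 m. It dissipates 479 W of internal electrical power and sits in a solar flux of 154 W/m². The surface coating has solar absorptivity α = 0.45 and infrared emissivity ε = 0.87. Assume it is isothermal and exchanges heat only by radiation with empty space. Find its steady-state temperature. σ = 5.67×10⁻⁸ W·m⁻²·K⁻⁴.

T ≈ 187 K

At steady state, absorbed solar power + internal power = radiated power.
Absorbed: α·S·A_cross = 0.45·154·2.811 = 194.8 W (cross-section πr²).
Total input = 194.8 + 479 = 673.8 W.
Radiated: εσ·A_surf·T⁴ with A_surf = 4πr² = 11.25 m².
T⁴ = 673.8/(0.87·5.67×10⁻⁸·11.25) = 1.215×10⁹ K⁴.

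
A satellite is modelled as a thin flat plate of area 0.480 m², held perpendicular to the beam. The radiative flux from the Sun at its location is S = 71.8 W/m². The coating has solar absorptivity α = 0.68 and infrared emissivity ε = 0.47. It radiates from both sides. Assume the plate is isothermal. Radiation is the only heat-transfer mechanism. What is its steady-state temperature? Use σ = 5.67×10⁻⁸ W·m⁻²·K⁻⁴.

T ≈ 174 K

At equilibrium, absorbed power = emitted power.
Absorbing cross-section = A = 0.4800 m²; emitting surface = 2A = 0.9600 m² (ratio 2).
αS·A_cross = εσ·A_surf·T⁴  ⇒  T⁴ = αS/(ε·2σ).
T⁴ = 0.680·71.8/(0.47·2·5.67×10⁻⁸) = 9.161×10⁸ K⁴.
T = (9.161×10⁸)^(1/4).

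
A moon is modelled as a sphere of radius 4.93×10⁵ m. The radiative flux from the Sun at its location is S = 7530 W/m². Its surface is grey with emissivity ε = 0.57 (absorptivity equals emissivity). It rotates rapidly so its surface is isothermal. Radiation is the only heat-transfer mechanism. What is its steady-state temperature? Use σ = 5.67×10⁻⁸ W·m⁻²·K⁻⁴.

T ≈ 427 K

At equilibrium, absorbed power = emitted power.
Absorbing cross-section = πr² = 7.636×10¹¹ m²; emitting surface = 4πr² = 3.054×10¹² m² (ratio 4).
εS·A_cross = εσ·A_surf·T⁴  ⇒  T⁴ = S/(4σ)   (ε cancels).
T⁴ = 7530/(4·5.67×10⁻⁸) = 3.320×10¹⁰ K⁴.
T = (3.320×10¹⁰)^(1/4).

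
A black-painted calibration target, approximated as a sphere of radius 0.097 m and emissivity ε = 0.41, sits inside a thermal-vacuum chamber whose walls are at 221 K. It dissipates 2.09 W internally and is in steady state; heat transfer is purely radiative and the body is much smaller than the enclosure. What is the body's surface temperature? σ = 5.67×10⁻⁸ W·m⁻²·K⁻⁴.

T ≈ 237 K

For a small grey body in a large enclosure, net radiated power = εσA(T⁴ − T_w⁴).
Steady state: P = εσA(T⁴ − T_w⁴) with A = 4πr² = 0.1182 m².
T⁴ = P/(εσA) + T_w⁴ = 2.09/(0.41·5.67×10⁻⁸·0.1182) + (221)⁴
    = 7.604×10⁸ + 2.385×10⁹ = 3.146×10⁹ K⁴.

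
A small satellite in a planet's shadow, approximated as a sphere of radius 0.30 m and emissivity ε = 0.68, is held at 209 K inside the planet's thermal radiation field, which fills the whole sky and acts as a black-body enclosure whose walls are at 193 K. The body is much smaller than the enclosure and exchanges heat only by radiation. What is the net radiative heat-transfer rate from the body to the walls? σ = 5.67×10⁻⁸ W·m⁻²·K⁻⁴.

P_net ≈ 22.7 W

For a small grey body in a large enclosure: P_net = εσA(T_body⁴ − T_wall⁴).
A = 4πr² = 1.131 m²; T_body⁴ − T_wall⁴ = 1.908×10⁹ − 1.387×10⁹ = 5.205×10⁸ K⁴.
|P_net| = 0.68·5.67×10⁻⁸·1.131·5.205×10⁸.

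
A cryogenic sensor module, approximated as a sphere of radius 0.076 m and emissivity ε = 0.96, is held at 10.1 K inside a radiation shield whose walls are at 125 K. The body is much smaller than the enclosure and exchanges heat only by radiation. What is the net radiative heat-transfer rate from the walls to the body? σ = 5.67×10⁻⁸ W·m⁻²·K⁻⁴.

For a small grey body in a large enclosure: P_net = εσA(T_body⁴ − T_wall⁴).
A = 4πr² = 0.07258 m²; T_body⁴ − T_wall⁴ = 10410 − 2.441×10⁸ = -2.441×10⁸ K⁴.
|P_net| = 0.96·5.67×10⁻⁸·0.07258·2.441×10⁸.

P_net ≈ 0.965 W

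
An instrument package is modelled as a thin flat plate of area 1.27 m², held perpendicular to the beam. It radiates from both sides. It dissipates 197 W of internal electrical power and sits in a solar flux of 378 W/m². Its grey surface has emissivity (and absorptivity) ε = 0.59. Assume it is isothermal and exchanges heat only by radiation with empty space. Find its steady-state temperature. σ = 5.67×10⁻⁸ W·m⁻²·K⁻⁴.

At steady state, absorbed solar power + internal power = radiated power.
Absorbed: α·S·A_cross = 0.59·378·1.270 = 283.2 W (cross-section A).
Total input = 283.2 + 197 = 480.2 W.
Radiated: εσ·A_surf·T⁴ with A_surf = 2A = 2.540 m².
T⁴ = 480.2/(0.59·5.67×10⁻⁸·2.540) = 5.652×10⁹ K⁴.

T ≈ 274 K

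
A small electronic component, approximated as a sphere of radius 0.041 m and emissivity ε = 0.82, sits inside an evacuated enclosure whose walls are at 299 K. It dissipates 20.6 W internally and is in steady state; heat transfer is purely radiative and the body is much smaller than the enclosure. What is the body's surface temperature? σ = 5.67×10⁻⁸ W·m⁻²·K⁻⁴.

T ≈ 413 K

For a small grey body in a large enclosure, net radiated power = εσA(T⁴ − T_w⁴).
Steady state: P = εσA(T⁴ − T_w⁴) with A = 4πr² = 0.02112 m².
T⁴ = P/(εσA) + T_w⁴ = 20.6/(0.82·5.67×10⁻⁸·0.02112) + (299)⁴
    = 2.097×10¹⁰ + 7.993×10⁹ = 2.897×10¹⁰ K⁴.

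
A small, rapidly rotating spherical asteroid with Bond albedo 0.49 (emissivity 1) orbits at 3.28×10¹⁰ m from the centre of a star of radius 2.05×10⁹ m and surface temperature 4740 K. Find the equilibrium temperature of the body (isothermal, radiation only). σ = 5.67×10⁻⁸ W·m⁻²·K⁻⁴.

The star's surface emits σT_*⁴; at distance d the flux is S = σT_*⁴(R_*/d)².
S = 5.67×10⁻⁸·(4740)⁴·(2.05×10⁹/3.28×10¹⁰)² = 1.118×10⁵ W/m².
For an isothermal sphere T⁴ = (1−a)S/(4σ) = 2.514×10¹¹ K⁴.

T ≈ 708 K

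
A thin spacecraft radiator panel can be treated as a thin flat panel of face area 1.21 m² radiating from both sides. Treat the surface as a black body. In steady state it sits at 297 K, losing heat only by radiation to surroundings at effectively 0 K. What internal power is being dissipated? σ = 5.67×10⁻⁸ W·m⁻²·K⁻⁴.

P ≈ 1070 W

Steady state: P = εσA T⁴.
A = 2·1.21 = 2.420 m²; T⁴ = (297)⁴ = 7.781×10⁹ K⁴.
P = 1.0 × 5.67×10⁻⁸ × 2.420 × 7.781×10⁹.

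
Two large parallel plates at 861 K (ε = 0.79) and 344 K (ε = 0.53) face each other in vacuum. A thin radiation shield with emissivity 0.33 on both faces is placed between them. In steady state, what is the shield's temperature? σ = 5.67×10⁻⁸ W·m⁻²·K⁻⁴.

In steady state the net flux on the hot side equals that on the cold side.
σ(T₁⁴−T_s⁴)/D₁ = σ(T_s⁴−T₂⁴)/D₂, with D₁ = 1/ε₁+1/ε_s−1 = 3.296, D₂ = 1/ε_s+1/ε₂−1 = 3.917.
Solve for T_s⁴: T_s⁴ = (D₂·T₁⁴ + D₁·T₂⁴)/(D₁+D₂) = 3.048×10¹¹ K⁴.

T_s ≈ 743 K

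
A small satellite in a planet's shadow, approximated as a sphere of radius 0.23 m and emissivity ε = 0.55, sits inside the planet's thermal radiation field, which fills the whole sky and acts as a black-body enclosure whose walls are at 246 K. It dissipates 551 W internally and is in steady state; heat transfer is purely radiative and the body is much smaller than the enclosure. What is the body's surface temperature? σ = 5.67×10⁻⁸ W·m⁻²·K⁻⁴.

T ≈ 417 K

For a small grey body in a large enclosure, net radiated power = εσA(T⁴ − T_w⁴).
Steady state: P = εσA(T⁴ − T_w⁴) with A = 4πr² = 0.6648 m².
T⁴ = P/(εσA) + T_w⁴ = 551/(0.55·5.67×10⁻⁸·0.6648) + (246)⁴
    = 2.658×10¹⁰ + 3.662×10⁹ = 3.024×10¹⁰ K⁴.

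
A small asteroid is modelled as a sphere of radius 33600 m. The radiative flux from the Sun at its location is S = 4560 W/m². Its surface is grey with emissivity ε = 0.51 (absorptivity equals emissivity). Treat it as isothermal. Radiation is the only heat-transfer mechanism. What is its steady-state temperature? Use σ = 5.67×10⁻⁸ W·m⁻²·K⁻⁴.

T ≈ 377 K

At equilibrium, absorbed power = emitted power.
Absorbing cross-section = πr² = 3.547×10⁹ m²; emitting surface = 4πr² = 1.419×10¹⁰ m² (ratio 4).
εS·A_cross = εσ·A_surf·T⁴  ⇒  T⁴ = S/(4σ)   (ε cancels).
T⁴ = 4560/(4·5.67×10⁻⁸) = 2.011×10¹⁰ K⁴.
T = (2.011×10¹⁰)^(1/4).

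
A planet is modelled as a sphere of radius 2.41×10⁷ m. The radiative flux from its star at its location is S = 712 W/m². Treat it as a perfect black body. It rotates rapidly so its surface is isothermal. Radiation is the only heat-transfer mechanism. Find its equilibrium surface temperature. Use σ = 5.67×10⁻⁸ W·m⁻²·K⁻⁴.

At equilibrium, absorbed power = emitted power.
Absorbing cross-section = πr² = 1.825×10¹⁵ m²; emitting surface = 4πr² = 7.299×10¹⁵ m² (ratio 4).
S·A_cross = εσ·A_surf·T⁴  ⇒  T⁴ = S/(4σ).
T⁴ = 1.00·712/(4·5.67×10⁻⁸) = 3.139×10⁹ K⁴.
T = (3.139×10⁹)^(1/4).

T ≈ 237 K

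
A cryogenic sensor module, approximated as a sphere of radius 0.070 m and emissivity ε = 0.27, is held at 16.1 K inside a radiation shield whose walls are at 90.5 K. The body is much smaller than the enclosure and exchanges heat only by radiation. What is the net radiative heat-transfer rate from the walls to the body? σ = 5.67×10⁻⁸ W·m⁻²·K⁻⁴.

P_net ≈ 0.0632 W

For a small grey body in a large enclosure: P_net = εσA(T_body⁴ − T_wall⁴).
A = 4πr² = 0.06158 m²; T_body⁴ − T_wall⁴ = 67190 − 6.708×10⁷ = -6.701×10⁷ K⁴.
|P_net| = 0.27·5.67×10⁻⁸·0.06158·6.701×10⁷.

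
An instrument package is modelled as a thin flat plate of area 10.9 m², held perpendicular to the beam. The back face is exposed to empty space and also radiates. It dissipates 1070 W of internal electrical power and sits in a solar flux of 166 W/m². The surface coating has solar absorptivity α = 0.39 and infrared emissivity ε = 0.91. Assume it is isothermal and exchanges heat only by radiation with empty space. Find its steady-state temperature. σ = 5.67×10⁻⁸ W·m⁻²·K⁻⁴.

At steady state, absorbed solar power + internal power = radiated power.
Absorbed: α·S·A_cross = 0.39·166·10.90 = 705.7 W (cross-section A).
Total input = 705.7 + 1070 = 1776 W.
Radiated: εσ·A_surf·T⁴ with A_surf = 2A = 21.80 m².
T⁴ = 1776/(0.91·5.67×10⁻⁸·21.80) = 1.579×10⁹ K⁴.

T ≈ 199 K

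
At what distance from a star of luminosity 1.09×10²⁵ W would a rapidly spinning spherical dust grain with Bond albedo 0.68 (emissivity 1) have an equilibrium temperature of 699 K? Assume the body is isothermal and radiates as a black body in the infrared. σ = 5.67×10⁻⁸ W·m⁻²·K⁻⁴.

For an isothermal black-emitting sphere, (1−a)S·πr² = σ·4πr²·T⁴ ⇒ S = 4σT⁴/(1−a).
S = 4·5.67×10⁻⁸·(699)⁴/0.320 = 1.692×10⁵ W/m².
Flux falls as S = L/(4πd²), so d = √(L/(4πS)) = √(1.09×10²⁵/(4π·1.692×10⁵)).

d ≈ 2.26×10⁹ m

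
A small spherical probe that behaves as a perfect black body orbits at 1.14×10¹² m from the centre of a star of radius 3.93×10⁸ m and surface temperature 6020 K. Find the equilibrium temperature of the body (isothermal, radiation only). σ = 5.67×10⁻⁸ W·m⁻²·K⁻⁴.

T ≈ 79.0 K

The star's surface emits σT_*⁴; at distance d the flux is S = σT_*⁴(R_*/d)².
S = 5.67×10⁻⁸·(6020)⁴·(3.93×10⁸/1.14×10¹²)² = 8.850 W/m².
For an isothermal sphere T⁴ = (1−a)S/(4σ) = 3.902×10⁷ K⁴.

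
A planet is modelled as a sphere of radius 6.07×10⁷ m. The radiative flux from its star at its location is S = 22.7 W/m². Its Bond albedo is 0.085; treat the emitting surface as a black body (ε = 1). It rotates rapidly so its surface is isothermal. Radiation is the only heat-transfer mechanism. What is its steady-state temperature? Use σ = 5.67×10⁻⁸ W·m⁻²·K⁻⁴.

At equilibrium, absorbed power = emitted power.
Absorbing cross-section = πr² = 1.158×10¹⁶ m²; emitting surface = 4πr² = 4.630×10¹⁶ m² (ratio 4).
(1−a)S·A_cross = εσ·A_surf·T⁴  ⇒  T⁴ = (1−a)S/(4σ).
T⁴ = 0.915·22.7/(4·5.67×10⁻⁸) = 9.158×10⁷ K⁴.
T = (9.158×10⁷)^(1/4).

T ≈ 97.8 K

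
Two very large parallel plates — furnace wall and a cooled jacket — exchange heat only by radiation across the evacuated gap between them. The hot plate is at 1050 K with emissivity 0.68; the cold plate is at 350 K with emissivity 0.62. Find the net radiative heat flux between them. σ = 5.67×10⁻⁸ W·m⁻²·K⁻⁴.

For two infinite grey parallel plates, q = σ(T₁⁴ − T₂⁴)/(1/ε₁ + 1/ε₂ − 1).
T₁⁴ − T₂⁴ = 1.216×10¹² − 1.501×10¹⁰ = 1.200×10¹² K⁴.
1/ε₁ + 1/ε₂ − 1 = 1.471 + 1.613 − 1 = 2.083.
q = 5.67×10⁻⁸ × 1.200×10¹² / 2.083.

q ≈ 32700 W/m²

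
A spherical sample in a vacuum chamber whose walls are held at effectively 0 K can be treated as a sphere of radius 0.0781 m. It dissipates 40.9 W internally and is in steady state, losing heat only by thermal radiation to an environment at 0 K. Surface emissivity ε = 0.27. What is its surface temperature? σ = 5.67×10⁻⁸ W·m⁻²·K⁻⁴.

T ≈ 432 K

Steady state: internal power = radiated power, P = εσA T⁴.
Radiating area A = 4πr² = 0.07665 m².
T⁴ = P/(εσA) = 40.9/(0.27·5.67×10⁻⁸·0.07665) = 3.485×10¹⁰ K⁴.
T = (3.485×10¹⁰)^(1/4).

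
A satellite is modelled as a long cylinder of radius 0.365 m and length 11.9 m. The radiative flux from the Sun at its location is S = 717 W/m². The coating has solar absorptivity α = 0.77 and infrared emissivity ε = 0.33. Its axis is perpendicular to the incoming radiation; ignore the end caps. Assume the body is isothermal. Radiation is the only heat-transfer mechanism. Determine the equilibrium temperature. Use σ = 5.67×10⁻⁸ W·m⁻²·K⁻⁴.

T ≈ 311 K

At equilibrium, absorbed power = emitted power.
Absorbing cross-section = 2rL = 8.687 m²; emitting surface = 2πrL = 27.29 m² (ratio π).
αS·A_cross = εσ·A_surf·T⁴  ⇒  T⁴ = αS/(ε·πσ).
T⁴ = 0.770·717/(0.33·π·5.67×10⁻⁸) = 9.392×10⁹ K⁴.
T = (9.392×10⁹)^(1/4).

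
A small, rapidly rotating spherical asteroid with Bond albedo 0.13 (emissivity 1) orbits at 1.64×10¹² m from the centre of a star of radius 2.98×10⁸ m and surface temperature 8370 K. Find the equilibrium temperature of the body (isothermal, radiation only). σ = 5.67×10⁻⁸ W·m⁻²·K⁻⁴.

T ≈ 77.1 K

The star's surface emits σT_*⁴; at distance d the flux is S = σT_*⁴(R_*/d)².
S = 5.67×10⁻⁸·(8370)⁴·(2.98×10⁸/1.64×10¹²)² = 9.188 W/m².
For an isothermal sphere T⁴ = (1−a)S/(4σ) = 3.525×10⁷ K⁴.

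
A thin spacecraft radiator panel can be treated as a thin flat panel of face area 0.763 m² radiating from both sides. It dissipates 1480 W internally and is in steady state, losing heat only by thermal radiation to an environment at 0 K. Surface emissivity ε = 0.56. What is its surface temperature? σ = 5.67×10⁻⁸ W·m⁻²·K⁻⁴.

Steady state: internal power = radiated power, P = εσA T⁴.
Radiating area A = 2·0.763 = 1.526 m².
T⁴ = P/(εσA) = 1480/(0.56·5.67×10⁻⁸·1.526) = 3.054×10¹⁰ K⁴.
T = (3.054×10¹⁰)^(1/4).

T ≈ 418 K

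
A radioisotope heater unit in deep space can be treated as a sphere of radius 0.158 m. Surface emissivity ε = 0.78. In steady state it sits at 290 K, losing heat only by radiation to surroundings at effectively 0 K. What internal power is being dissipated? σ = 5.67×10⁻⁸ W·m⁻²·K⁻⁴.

Steady state: P = εσA T⁴.
A = 4πr² = 0.3137 m²; T⁴ = (290)⁴ = 7.073×10⁹ K⁴.
P = 0.78 × 5.67×10⁻⁸ × 0.3137 × 7.073×10⁹.

P ≈ 98.1 W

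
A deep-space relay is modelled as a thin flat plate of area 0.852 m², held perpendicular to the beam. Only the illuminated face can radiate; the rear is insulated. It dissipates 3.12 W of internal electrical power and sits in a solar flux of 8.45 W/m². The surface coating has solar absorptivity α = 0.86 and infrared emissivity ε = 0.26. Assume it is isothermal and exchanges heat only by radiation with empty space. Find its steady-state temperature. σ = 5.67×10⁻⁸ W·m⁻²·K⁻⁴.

T ≈ 165 K

At steady state, absorbed solar power + internal power = radiated power.
Absorbed: α·S·A_cross = 0.86·8.45·0.8520 = 6.191 W (cross-section A).
Total input = 6.191 + 3.12 = 9.311 W.
Radiated: εσ·A_surf·T⁴ with A_surf = A = 0.8520 m².
T⁴ = 9.311/(0.26·5.67×10⁻⁸·0.8520) = 7.413×10⁸ K⁴.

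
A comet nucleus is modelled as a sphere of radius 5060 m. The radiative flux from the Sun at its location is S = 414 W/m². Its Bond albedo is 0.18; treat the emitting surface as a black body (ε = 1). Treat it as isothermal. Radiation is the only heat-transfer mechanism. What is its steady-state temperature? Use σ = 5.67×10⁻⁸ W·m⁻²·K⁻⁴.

At equilibrium, absorbed power = emitted power.
Absorbing cross-section = πr² = 8.044×10⁷ m²; emitting surface = 4πr² = 3.217×10⁸ m² (ratio 4).
(1−a)S·A_cross = εσ·A_surf·T⁴  ⇒  T⁴ = (1−a)S/(4σ).
T⁴ = 0.820·414/(4·5.67×10⁻⁸) = 1.497×10⁹ K⁴.
T = (1.497×10⁹)^(1/4).

T ≈ 197 K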